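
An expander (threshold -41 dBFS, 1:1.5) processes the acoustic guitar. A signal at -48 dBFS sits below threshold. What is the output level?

Below threshold, a 1:1.5 expander applies gain = (1.5−1)×(T − x) of attenuation.
(1.5−1) × 7 = 3.5 dB, so output = -48 − 3.5 = -51.5 dBFS.

-51.5 dBFS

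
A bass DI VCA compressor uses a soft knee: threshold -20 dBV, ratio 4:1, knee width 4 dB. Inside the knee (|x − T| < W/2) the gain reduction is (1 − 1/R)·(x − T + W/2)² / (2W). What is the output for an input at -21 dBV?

-21.09375 dBV

x − T + W/2 = -21 − (-20) + 2 = 1.
GR = (1 − 1/4) × 1² / 8 = 0.75 × 1 / 8 = 0.09375 dB.
Output = -21 − 0.09375 = -21.09375 dBV.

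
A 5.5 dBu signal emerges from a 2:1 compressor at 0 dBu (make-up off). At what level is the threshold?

Let T be the threshold. Output overshoot = (input overshoot)/R, so 0 − T = (5.5 − T)/2.
2·(0 − T) = 5.5 − T → 1·T = 0 − 5.5 = -5.5.
T = -5.5/1 = -5.5 dBu.

-5.5 dBu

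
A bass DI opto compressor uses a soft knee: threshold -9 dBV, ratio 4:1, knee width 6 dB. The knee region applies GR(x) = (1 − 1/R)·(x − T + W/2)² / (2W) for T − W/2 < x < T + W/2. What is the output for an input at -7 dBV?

-8.5625 dBV

x − T + W/2 = -7 − (-9) + 3 = 5.
GR = (1 − 1/4) × 5² / 12 = 0.75 × 25 / 12 = 1.5625 dB.
Output = -7 − 1.5625 = -8.5625 dBV.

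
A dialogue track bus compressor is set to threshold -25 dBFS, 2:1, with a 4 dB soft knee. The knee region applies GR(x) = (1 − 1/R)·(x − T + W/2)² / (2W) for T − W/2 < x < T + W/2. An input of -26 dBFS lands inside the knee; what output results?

-26.0625 dBFS

x − T + W/2 = -26 − (-25) + 2 = 1.
GR = (1 − 1/2) × 1² / 8 = 0.5 × 1 / 8 = 0.0625 dB.
Output = -26 − 0.0625 = -26.0625 dBFS.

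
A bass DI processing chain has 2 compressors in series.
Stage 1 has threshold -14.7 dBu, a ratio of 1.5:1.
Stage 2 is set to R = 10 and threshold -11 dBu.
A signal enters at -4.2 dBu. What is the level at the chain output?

-10.67 dBu

Stage 1: 10.5 dB above -14.7 dBu, reduced 1.5:1 to 7 dB above → -7.7 dBu.
Stage 2: -7.7 dBu is 3.3 dB over -11 dBu; at 10:1 that becomes 0.33 dB over, giving -10.67 dBu.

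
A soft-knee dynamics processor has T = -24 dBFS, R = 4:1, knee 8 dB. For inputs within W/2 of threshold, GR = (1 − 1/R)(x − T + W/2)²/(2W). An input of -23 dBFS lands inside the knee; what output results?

x − T + W/2 = -23 − (-24) + 4 = 5.
GR = (1 − 1/4) × 5² / 16 = 0.75 × 25 / 16 = 1.171875 dB.
Output = -23 − 1.171875 = -24.171875 dBFS.

-24.171875 dBFS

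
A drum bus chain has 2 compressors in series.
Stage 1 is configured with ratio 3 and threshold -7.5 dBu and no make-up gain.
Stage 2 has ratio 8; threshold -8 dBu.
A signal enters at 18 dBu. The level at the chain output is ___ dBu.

Stage 1: overshoot 25.5 dB → 25.5/3 = 8.5 dB → 1 dBu.
Stage 2: overshoot 9 dB → 9/8 = 1.125 dB → -6.875 dBu.

-6.875 dBu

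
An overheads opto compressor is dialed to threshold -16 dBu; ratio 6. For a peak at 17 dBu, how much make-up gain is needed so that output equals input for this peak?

The peak compresses to -16 + 33/6 = -10.5 dBu.
To reach 17 dBu requires 17 − (-10.5) = 27.5 dB of make-up.

27.5 dB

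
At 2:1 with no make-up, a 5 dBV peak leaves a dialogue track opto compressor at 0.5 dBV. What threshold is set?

-4 dBV

Input is 9 dB above T (since output overshoot × R = input overshoot: (0.5 − T)·2 = 5 − T gives T = -4 dBV).
Check: -4 + (5 − (-4))/2 = -4 + 4.5 = 0.5 dBV. ✓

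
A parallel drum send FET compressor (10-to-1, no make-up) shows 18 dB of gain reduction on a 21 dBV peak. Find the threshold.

Input is 20 dB above T (since output overshoot × R = input overshoot: (3 − T)·10 = 21 − T gives T = 1 dBV).
Check: 1 + (21 − 1)/10 = 1 + 2 = 3 dBV. ✓

1 dBV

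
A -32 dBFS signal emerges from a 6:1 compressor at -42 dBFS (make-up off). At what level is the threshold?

-44 dBFS

Input is 12 dB above T (since output overshoot × R = input overshoot: (-42 − T)·6 = -32 − T gives T = -44 dBFS).
Check: -44 + (-32 − (-44))/6 = -44 + 2 = -42 dBFS. ✓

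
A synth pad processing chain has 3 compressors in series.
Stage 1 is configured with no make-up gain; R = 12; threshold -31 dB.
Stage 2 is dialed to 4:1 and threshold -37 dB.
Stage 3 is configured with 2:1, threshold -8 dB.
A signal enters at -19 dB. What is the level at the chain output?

Stage 1: 12 dB above -31 dB, reduced 12:1 to 1 dB above → -30 dB.
Stage 2: -30 dB is 7 dB over -37 dB; at 4:1 that becomes 1.75 dB over, giving -35.25 dB.
Stage 3: -35.25 dB ≤ -8 dB, so stage 3 doesn't engage; output -35.25 dB.

-35.25 dB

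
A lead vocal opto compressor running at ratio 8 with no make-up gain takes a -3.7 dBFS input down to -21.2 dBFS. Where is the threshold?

Gain reduction = -3.7 − (-21.2) = 17.5 dB; output overshoot = GR / (R − 1) = 17.5 / 7 = 2.5 dB.
Threshold = output − output overshoot = -21.2 − 2.5 = -23.7 dBFS.

-23.7 dBFS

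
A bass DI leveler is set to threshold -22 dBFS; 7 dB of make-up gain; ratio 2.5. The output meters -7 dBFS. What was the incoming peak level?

Remove make-up: -7 − 7 = -14 dBFS.
The compressed level sits -14 − (-22) = 8 dB over threshold.
Before 2.5:1 compression the overshoot was 8 × 2.5 = 20 dB, so input = -22 + 20 = -2 dBFS.

-2 dBFS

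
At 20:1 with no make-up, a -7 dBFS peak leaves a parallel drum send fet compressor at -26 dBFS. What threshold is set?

-27 dBFS

Input is 20 dB above T (since output overshoot × R = input overshoot: (-26 − T)·20 = -7 − T gives T = -27 dBFS).
Check: -27 + (-7 − (-27))/20 = -27 + 1 = -26 dBFS. ✓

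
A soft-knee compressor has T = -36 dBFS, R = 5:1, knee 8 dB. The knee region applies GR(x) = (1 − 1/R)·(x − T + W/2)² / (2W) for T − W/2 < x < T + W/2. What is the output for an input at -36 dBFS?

-36.8 dBFS

x − T + W/2 = -36 − (-36) + 4 = 4.
GR = (1 − 1/5) × 4² / 16 = 0.8 × 16 / 16 = 0.8 dB.
Output = -36 − 0.8 = -36.8 dBFS.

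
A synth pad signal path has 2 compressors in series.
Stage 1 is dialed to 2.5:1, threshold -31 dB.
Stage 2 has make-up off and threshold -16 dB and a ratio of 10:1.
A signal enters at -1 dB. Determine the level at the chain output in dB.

-19 dB

Stage 1: overshoot 30 dB → 30/2.5 = 12 dB → -19 dB.
Stage 2: -19 dB is at or below the -16 dB threshold — no compression; output -19 dB.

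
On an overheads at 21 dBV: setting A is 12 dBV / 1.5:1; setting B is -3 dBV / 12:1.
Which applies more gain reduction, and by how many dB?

A: GR = 9 − 9/1.5 = 3 dB.
B: GR = 24 − 24/12 = 22 dB.
B reduces 19 dB more.

B, by 19 dB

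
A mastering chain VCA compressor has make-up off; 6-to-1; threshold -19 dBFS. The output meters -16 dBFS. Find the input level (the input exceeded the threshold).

The compressed level sits -16 − (-19) = 3 dB over threshold.
Undo the ratio: input overshoot = 3 × 6 = 18 dB, giving input = -1 dBFS.

-1 dBFS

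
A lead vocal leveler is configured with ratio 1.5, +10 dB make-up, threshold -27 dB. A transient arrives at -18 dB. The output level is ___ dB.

-18 dB sits 9 dB over threshold.
The 9 dB excess becomes 6 dB after 1.5:1 reduction.
Output = -27 + 6 = -21 dB; make-up adds 10 dB, giving -11 dB.

-11 dB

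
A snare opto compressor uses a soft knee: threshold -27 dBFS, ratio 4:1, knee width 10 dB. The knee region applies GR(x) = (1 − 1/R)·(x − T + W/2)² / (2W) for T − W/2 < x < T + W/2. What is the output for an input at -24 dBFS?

x − T + W/2 = -24 − (-27) + 5 = 8.
GR = (1 − 1/4) × 8² / 20 = 0.75 × 64 / 20 = 2.4 dB.
Output = -24 − 2.4 = -26.4 dBFS.

-26.4 dBFS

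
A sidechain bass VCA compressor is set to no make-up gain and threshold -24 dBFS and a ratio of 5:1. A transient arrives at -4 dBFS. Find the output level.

-4 dBFS sits 20 dB over threshold.
At 5:1 the overshoot is divided by 5, leaving 4 dB above threshold.
So the level is -24 + 4 = -20 dBFS.

-20 dBFS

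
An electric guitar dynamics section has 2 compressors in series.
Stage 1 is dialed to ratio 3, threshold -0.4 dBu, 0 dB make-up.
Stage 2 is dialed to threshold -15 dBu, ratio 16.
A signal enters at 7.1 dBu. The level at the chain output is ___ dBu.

Stage 1: 7.5 dB above -0.4 dBu, reduced 3:1 to 2.5 dB above → 2.1 dBu.
Stage 2: 17.1 dB above -15 dBu, reduced 16:1 to 1.06875 dB above → -13.93125 dBu.

-13.93125 dBu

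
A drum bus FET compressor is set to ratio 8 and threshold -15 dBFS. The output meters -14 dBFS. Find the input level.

The compressed level sits -14 − (-15) = 1 dB over threshold.
Input overshoot = R × output overshoot = 8 dB → input = -15 + 8 = -7 dBFS.

-7 dBFS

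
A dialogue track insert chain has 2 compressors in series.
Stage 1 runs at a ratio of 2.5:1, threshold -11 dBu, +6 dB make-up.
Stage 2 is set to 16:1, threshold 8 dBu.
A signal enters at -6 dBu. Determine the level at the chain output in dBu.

Stage 1: 5 dB above -11 dBu, reduced 2.5:1 to 2 dB above → -9 dBu; +6 dB make-up → -3 dBu.
Stage 2: below threshold (-3 ≤ 8); passes unchanged; output -3 dBu.

-3 dBu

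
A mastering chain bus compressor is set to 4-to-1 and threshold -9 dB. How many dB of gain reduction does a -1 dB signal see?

Overshoot = -1 − (-9) = 8 dB.
A 4:1 ratio leaves 2 dB of that excess.
So the signal is attenuated by 8 − 2 = 6 dB.

6 dB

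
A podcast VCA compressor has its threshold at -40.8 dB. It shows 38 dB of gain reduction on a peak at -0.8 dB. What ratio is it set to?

20:1

Input overshoot = -0.8 − (-40.8) = 40 dB.
Output overshoot = 40 − 38 = 2 dB.
Ratio = input overshoot / output overshoot = 40 / 2 = 20.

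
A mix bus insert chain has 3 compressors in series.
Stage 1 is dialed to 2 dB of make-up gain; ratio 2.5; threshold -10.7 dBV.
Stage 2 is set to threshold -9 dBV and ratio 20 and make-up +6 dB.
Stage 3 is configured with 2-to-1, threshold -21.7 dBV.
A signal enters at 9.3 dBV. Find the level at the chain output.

-12.1425 dBV

Stage 1: 9.3 dBV is 20 dB over -10.7 dBV; at 2.5:1 that becomes 8 dB over, giving -2.7 dBV; +2 dB make-up → -0.7 dBV.
Stage 2: 8.3 dB above -9 dBV, reduced 20:1 to 0.415 dB above → -8.585 dBV; +6 dB make-up → -2.585 dBV.
Stage 3: overshoot 19.115 dB → 19.115/2 = 9.5575 dB → -12.1425 dBV.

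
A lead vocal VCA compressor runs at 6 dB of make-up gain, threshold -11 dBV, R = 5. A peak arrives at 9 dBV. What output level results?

-1 dBV

9 dBV sits 20 dB over threshold.
The 20 dB excess becomes 4 dB after 5:1 reduction.
Output = -11 + 4 = -7 dBV; make-up adds 6 dB, giving -1 dBV.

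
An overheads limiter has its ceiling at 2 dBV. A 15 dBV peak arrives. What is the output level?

2 dBV

A brickwall limiter is an ∞:1 compressor: any input above the ceiling is clamped to 2 dBV.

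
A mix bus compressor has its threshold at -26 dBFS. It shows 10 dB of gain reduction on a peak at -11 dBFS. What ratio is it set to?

Input overshoot = -11 − (-26) = 15 dB.
Output overshoot = 15 − 10 = 5 dB.
Ratio = input overshoot / output overshoot = 15 / 5 = 3.

3:1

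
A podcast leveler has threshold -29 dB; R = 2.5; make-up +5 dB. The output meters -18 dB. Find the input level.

-14 dB

Remove make-up: -18 − 5 = -23 dB.
The compressed level sits -23 − (-29) = 6 dB over threshold.
Input overshoot = R × output overshoot = 15 dB → input = -29 + 15 = -14 dB.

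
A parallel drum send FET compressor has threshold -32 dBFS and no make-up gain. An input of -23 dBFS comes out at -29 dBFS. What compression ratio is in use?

Input overshoot = -23 − (-32) = 9 dB; output overshoot = -29 − (-32) = 3 dB.
Ratio = 9 / 3 = 3.

3:1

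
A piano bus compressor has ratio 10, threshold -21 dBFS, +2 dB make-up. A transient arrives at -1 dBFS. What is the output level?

The input is 20 dB above the -21 dBFS threshold.
The 20 dB excess becomes 2 dB after 10:1 reduction.
Output = -21 + 2 = -19 dBFS; make-up adds 2 dB, giving -17 dBFS.

-17 dBFS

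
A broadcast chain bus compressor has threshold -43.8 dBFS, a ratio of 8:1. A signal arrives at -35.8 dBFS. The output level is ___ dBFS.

-42.8 dBFS

Overshoot: -35.8 − (-43.8) = 8 dB.
8:1 compression reduces that to 8/8 = 1 dB over.
Output = -43.8 + 1 = -42.8 dBFS.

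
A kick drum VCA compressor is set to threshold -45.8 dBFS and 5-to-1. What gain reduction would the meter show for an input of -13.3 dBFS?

Overshoot = -13.3 − (-45.8) = 32.5 dB.
At 5:1, output sits 32.5/5 = 6.5 dB above threshold.
GR = overshoot in − overshoot out = 32.5 − 6.5 = 26 dB.

26 dB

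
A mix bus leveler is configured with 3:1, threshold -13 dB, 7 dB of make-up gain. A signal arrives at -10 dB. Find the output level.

Overshoot: -10 − (-13) = 3 dB.
The 3 dB excess becomes 1 dB after 3:1 reduction.
That puts the output at -12 dB; make-up adds 7 dB, giving -5 dB.

-5 dB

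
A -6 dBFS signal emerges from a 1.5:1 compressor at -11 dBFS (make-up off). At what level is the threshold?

Gain reduction = -6 − (-11) = 5 dB; output overshoot = GR / (R − 1) = 5 / 0.5 = 10 dB.
Threshold = output − output overshoot = -11 − 10 = -21 dBFS.

-21 dBFS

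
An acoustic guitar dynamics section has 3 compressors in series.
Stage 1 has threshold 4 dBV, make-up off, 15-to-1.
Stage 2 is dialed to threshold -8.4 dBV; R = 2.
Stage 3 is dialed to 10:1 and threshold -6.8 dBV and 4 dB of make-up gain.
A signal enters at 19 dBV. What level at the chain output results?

-2.29 dBV

Stage 1: 15 dB above 4 dBV, reduced 15:1 to 1 dB above → 5 dBV.
Stage 2: 13.4 dB above -8.4 dBV, reduced 2:1 to 6.7 dB above → -1.7 dBV.
Stage 3: -1.7 dBV is 5.1 dB over -6.8 dBV; at 10:1 that becomes 0.51 dB over, giving -6.29 dBV; +4 dB make-up → -2.29 dBV.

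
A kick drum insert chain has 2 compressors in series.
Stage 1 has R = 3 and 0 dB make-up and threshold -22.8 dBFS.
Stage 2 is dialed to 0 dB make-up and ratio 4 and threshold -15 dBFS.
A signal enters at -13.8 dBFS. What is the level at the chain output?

Stage 1: 9 dB above -22.8 dBFS, reduced 3:1 to 3 dB above → -19.8 dBFS.
Stage 2: below threshold (-19.8 ≤ -15); passes unchanged; output -19.8 dBFS.

-19.8 dBFS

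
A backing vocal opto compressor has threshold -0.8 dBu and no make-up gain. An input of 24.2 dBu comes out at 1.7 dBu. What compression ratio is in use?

Input overshoot = 24.2 − (-0.8) = 25 dB; output overshoot = 1.7 − (-0.8) = 2.5 dB.
Ratio = 25 / 2.5 = 10.

10:1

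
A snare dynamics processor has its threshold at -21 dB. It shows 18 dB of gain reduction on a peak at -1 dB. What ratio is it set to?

10:1

Input overshoot = -1 − (-21) = 20 dB.
Output overshoot = 20 − 18 = 2 dB.
Ratio = input overshoot / output overshoot = 20 / 2 = 10.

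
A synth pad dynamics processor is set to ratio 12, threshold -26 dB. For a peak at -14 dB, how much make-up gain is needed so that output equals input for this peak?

Without make-up, output = threshold + overshoot/12 = -26 + 1 = -25 dB.
Gap to target: 11 dB.

11 dB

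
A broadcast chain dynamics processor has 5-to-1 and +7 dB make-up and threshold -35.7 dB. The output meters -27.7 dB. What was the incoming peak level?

Before make-up, the level was -27.7 − 7 = -34.7 dB.
Post-compression overshoot = -34.7 − (-35.7) = 1 dB.
Undo the ratio: input overshoot = 1 × 5 = 5 dB, giving input = -30.7 dB.

-30.7 dB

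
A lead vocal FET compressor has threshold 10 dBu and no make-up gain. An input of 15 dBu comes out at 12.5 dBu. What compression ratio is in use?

2:1

Input overshoot = 15 − 10 = 5 dB; output overshoot = 12.5 − 10 = 2.5 dB.
Ratio = 5 / 2.5 = 2.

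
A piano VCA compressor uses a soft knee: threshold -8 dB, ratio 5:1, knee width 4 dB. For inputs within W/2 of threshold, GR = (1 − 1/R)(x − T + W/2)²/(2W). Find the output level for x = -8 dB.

-8.4 dB

x − T + W/2 = -8 − (-8) + 2 = 2.
GR = (1 − 1/5) × 2² / 8 = 0.8 × 4 / 8 = 0.4 dB.
Output = -8 − 0.4 = -8.4 dB.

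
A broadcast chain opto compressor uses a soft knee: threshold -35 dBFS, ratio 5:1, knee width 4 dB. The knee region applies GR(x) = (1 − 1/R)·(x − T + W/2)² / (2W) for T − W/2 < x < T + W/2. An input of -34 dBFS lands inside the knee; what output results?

x − T + W/2 = -34 − (-35) + 2 = 3.
GR = (1 − 1/5) × 3² / 8 = 0.8 × 9 / 8 = 0.9 dB.
Output = -34 − 0.9 = -34.9 dBFS.

-34.9 dBFS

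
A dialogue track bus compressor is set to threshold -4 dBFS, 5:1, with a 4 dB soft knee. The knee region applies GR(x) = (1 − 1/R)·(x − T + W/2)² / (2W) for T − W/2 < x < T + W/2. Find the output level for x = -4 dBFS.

x − T + W/2 = -4 − (-4) + 2 = 2.
GR = (1 − 1/5) × 2² / 8 = 0.8 × 4 / 8 = 0.4 dB.
Output = -4 − 0.4 = -4.4 dBFS.

-4.4 dBFS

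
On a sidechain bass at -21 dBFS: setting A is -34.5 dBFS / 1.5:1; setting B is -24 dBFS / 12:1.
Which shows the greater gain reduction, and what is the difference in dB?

A: 13.5 dB over, compressed to 9 dB over, so 4.5 dB of GR.
B: 3 dB over, compressed to 0.25 dB over, so 2.75 dB of GR.
A reduces 1.75 dB more.

A, by 1.75 dB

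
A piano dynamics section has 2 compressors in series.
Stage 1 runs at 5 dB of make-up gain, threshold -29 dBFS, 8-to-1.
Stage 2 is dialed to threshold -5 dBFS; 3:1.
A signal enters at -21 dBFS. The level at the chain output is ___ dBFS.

Stage 1: 8 dB above -29 dBFS, reduced 8:1 to 1 dB above → -28 dBFS; +5 dB make-up → -23 dBFS.
Stage 2: below threshold (-23 ≤ -5); passes unchanged; output -23 dBFS.

-23 dBFS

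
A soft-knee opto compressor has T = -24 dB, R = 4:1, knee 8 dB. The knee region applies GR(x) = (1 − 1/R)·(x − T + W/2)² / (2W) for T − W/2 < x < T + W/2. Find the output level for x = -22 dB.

x − T + W/2 = -22 − (-24) + 4 = 6.
GR = (1 − 1/4) × 6² / 16 = 0.75 × 36 / 16 = 1.6875 dB.
Output = -22 − 1.6875 = -23.6875 dB.

-23.6875 dB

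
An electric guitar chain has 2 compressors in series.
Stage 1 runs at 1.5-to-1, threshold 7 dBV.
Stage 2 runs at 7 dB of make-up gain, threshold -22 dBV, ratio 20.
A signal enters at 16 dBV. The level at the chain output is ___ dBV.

Stage 1: 9 dB above 7 dBV, reduced 1.5:1 to 6 dB above → 13 dBV.
Stage 2: 35 dB above -22 dBV, reduced 20:1 to 1.75 dB above → -20.25 dBV; +7 dB make-up → -13.25 dBV.

-13.25 dBV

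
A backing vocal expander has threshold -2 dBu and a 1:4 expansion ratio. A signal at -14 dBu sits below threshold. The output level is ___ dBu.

Below threshold, a 1:4 expander applies gain = (4−1)×(T − x) of attenuation.
(4−1) × 12 = 36 dB, so output = -14 − 36 = -50 dBu.

-50 dBu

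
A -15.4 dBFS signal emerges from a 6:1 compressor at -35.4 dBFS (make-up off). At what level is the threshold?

-39.4 dBFS

Input is 24 dB above T (since output overshoot × R = input overshoot: (-35.4 − T)·6 = -15.4 − T gives T = -39.4 dBFS).
Check: -39.4 + (-15.4 − (-39.4))/6 = -39.4 + 4 = -35.4 dBFS. ✓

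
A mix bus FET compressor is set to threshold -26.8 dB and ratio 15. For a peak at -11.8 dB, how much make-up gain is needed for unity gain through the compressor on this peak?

14 dB

Overshoot 15 dB → 15/15 = 1 dB after compression, so the compressed level is -26.8 + 1 = -25.8 dB.
Make-up = target − compressed = -11.8 − (-25.8) = 14 dB.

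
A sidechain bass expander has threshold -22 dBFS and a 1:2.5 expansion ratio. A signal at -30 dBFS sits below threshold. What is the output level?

Undershoot = (-22) − (-30) = 8 dB.
At 1:2.5, that expands to 20 dB under threshold.
Output = -22 − 20 = -42 dBFS.

-42 dBFS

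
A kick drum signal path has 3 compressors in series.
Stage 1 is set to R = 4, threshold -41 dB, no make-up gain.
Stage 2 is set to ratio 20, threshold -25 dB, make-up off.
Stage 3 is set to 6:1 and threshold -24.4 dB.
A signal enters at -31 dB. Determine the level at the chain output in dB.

-38.5 dB

Stage 1: -31 dB is 10 dB over -41 dB; at 4:1 that becomes 2.5 dB over, giving -38.5 dB.
Stage 2: -38.5 dB is at or below the -25 dB threshold — no compression; output -38.5 dB.
Stage 3: -38.5 dB ≤ -24.4 dB, so stage 3 doesn't engage; output -38.5 dB.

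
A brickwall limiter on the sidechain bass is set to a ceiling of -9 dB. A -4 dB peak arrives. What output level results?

A brickwall limiter is an ∞:1 compressor: any input above the ceiling is clamped to -9 dB.

-9 dB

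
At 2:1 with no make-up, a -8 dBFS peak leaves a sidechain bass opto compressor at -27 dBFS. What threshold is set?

Input is 38 dB above T (since output overshoot × R = input overshoot: (-27 − T)·2 = -8 − T gives T = -46 dBFS).
Check: -46 + (-8 − (-46))/2 = -46 + 19 = -27 dBFS. ✓

-46 dBFS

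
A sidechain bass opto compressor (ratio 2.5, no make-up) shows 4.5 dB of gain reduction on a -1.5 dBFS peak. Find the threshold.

Let T be the threshold. Output overshoot = (input overshoot)/R, so -6 − T = (-1.5 − T)/2.5.
2.5·(-6 − T) = -1.5 − T → 1.5·T = -15 − (-1.5) = -13.5.
T = -13.5/1.5 = -9 dBFS.

-9 dBFS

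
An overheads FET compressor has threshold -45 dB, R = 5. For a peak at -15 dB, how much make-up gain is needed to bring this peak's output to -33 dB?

6 dB

Without make-up, output = threshold + overshoot/5 = -45 + 6 = -39 dB.
Gap to target: 6 dB.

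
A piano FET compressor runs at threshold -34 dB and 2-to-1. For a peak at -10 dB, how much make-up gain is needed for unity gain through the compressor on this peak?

The peak compresses to -34 + 24/2 = -22 dB.
To reach -10 dB requires -10 − (-22) = 12 dB of make-up.

12 dB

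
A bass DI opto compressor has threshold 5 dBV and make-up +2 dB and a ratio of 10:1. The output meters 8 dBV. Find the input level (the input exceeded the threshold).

Before make-up, the level was 8 − 2 = 6 dBV.
That's 1 dB above the 5 dBV threshold.
Input overshoot = R × output overshoot = 10 dB → input = 5 + 10 = 15 dBV.

15 dBV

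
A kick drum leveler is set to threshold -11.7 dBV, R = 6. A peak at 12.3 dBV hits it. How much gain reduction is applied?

20 dB

12.3 dBV exceeds the threshold by 24 dB.
After 6:1 compression the overshoot becomes 24/6 = 4 dB.
GR = overshoot in − overshoot out = 24 − 4 = 20 dB.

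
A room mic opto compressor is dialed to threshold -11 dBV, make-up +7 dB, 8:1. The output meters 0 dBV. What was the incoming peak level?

Remove make-up: 0 − 7 = -7 dBV.
That's 4 dB above the -11 dBV threshold.
Undo the ratio: input overshoot = 4 × 8 = 32 dB, giving input = 21 dBV.

21 dBV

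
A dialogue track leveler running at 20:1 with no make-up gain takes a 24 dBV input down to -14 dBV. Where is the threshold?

Input is 40 dB above T (since output overshoot × R = input overshoot: (-14 − T)·20 = 24 − T gives T = -16 dBV).
Check: -16 + (24 − (-16))/20 = -16 + 2 = -14 dBV. ✓

-16 dBV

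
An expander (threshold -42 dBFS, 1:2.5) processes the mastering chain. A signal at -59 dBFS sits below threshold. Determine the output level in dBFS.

Below threshold, a 1:2.5 expander applies gain = (2.5−1)×(T − x) of attenuation.
(2.5−1) × 17 = 25.5 dB, so output = -59 − 25.5 = -84.5 dBFS.

-84.5 dBFS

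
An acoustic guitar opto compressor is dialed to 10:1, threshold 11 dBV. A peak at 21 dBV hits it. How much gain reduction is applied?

9 dB

Overshoot = 21 − 11 = 10 dB.
After 10:1 compression the overshoot becomes 10/10 = 1 dB.
GR = overshoot in − overshoot out = 10 − 1 = 9 dB.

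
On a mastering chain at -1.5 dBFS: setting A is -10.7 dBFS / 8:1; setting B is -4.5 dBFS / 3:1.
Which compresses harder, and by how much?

A: overshoot 9.2 dB → output overshoot 1.15 dB → GR 8.05 dB.
B: overshoot 3 dB → output overshoot 1 dB → GR 2 dB.
A reduces 6.05 dB more.

A, by 6.05 dB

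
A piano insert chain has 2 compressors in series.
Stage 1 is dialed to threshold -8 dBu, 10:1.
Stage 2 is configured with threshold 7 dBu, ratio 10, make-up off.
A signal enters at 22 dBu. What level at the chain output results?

Stage 1: overshoot 30 dB → 30/10 = 3 dB → -5 dBu.
Stage 2: below threshold (-5 ≤ 7); passes unchanged; output -5 dBu.

-5 dBu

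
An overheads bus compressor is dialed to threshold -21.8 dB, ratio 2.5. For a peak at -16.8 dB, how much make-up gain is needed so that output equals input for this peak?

Without make-up, output = threshold + overshoot/2.5 = -21.8 + 2 = -19.8 dB.
Gap to target: 3 dB.

3 dB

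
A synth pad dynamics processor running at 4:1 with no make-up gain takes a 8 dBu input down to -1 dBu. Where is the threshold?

Gain reduction = 8 − (-1) = 9 dB; output overshoot = GR / (R − 1) = 9 / 3 = 3 dB.
Threshold = output − output overshoot = -1 − 3 = -4 dBu.

-4 dBu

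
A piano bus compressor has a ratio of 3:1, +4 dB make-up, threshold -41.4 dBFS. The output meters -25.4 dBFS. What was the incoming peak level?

Before make-up, the level was -25.4 − 4 = -29.4 dBFS.
Post-compression overshoot = -29.4 − (-41.4) = 12 dB.
Input overshoot = R × output overshoot = 36 dB → input = -41.4 + 36 = -5.4 dBFS.

-5.4 dBFS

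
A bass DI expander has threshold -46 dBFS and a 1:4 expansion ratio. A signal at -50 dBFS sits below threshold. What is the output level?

The input is 4 dB below the -46 dBFS threshold.
A 1:4 expander multiplies undershoot by 4: 4 × 4 = 16 dB below threshold.
Output = -46 − 16 = -62 dBFS.

-62 dBFS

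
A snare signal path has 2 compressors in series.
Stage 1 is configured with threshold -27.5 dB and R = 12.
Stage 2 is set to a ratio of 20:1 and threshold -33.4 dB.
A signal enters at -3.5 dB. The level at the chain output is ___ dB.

Stage 1: overshoot 24 dB → 24/12 = 2 dB → -25.5 dB.
Stage 2: overshoot 7.9 dB → 7.9/20 = 0.395 dB → -33.005 dB.

-33.005 dB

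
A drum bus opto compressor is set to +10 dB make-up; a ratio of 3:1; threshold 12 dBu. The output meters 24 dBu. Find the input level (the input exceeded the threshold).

Stripping the +10 dB make-up gives 14 dBu at the gain stage.
That's 2 dB above the 12 dBu threshold.
Before 3:1 compression the overshoot was 2 × 3 = 6 dB, so input = 12 + 6 = 18 dBu.

18 dBu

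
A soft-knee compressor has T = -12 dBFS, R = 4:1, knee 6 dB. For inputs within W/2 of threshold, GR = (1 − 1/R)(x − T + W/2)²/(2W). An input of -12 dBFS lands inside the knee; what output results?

-12.5625 dBFS

x − T + W/2 = -12 − (-12) + 3 = 3.
GR = (1 − 1/4) × 3² / 12 = 0.75 × 9 / 12 = 0.5625 dB.
Output = -12 − 0.5625 = -12.5625 dBFS.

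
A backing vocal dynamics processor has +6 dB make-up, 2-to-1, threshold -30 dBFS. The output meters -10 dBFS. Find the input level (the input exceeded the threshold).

Stripping the +6 dB make-up gives -16 dBFS at the gain stage.
That's 14 dB above the -30 dBFS threshold.
Input overshoot = R × output overshoot = 28 dB → input = -30 + 28 = -2 dBFS.

-2 dBFS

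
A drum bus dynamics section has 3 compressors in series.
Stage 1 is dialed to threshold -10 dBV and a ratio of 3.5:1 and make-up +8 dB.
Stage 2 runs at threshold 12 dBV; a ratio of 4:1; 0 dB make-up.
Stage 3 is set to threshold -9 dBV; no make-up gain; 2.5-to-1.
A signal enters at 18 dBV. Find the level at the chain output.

-3 dBV

Stage 1: 28 dB above -10 dBV, reduced 3.5:1 to 8 dB above → -2 dBV; +8 dB make-up → 6 dBV.
Stage 2: 6 dBV is at or below the 12 dBV threshold — no compression; output 6 dBV.
Stage 3: overshoot 15 dB → 15/2.5 = 6 dB → -3 dBV.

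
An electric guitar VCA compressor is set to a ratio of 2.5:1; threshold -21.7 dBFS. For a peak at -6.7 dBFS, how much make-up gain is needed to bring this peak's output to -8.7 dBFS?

7 dB

Overshoot 15 dB → 15/2.5 = 6 dB after compression, so the compressed level is -21.7 + 6 = -15.7 dBFS.
Make-up = target − compressed = -8.7 − (-15.7) = 7 dB.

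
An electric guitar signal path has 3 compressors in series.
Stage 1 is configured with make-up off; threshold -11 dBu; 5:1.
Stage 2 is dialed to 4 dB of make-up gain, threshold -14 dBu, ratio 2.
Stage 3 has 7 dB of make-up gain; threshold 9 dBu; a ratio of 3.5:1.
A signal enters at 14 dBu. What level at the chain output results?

1 dBu

Stage 1: overshoot 25 dB → 25/5 = 5 dB → -6 dBu.
Stage 2: 8 dB above -14 dBu, reduced 2:1 to 4 dB above → -10 dBu; +4 dB make-up → -6 dBu.
Stage 3: -6 dBu ≤ 9 dBu, so stage 3 doesn't engage; make-up brings it to 1 dBu.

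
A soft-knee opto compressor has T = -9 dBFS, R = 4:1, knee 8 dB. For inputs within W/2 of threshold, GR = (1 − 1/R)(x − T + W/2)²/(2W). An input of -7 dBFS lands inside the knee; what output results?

x − T + W/2 = -7 − (-9) + 4 = 6.
GR = (1 − 1/4) × 6² / 16 = 0.75 × 36 / 16 = 1.6875 dB.
Output = -7 − 1.6875 = -8.6875 dBFS.

-8.6875 dBFS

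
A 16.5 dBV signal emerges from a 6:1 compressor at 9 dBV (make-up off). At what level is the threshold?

Let T be the threshold. Output overshoot = (input overshoot)/R, so 9 − T = (16.5 − T)/6.
6·(9 − T) = 16.5 − T → 5·T = 54 − 16.5 = 37.5.
T = 37.5/5 = 7.5 dBV.

7.5 dBV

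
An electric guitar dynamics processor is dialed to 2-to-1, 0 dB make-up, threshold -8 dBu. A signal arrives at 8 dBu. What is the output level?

8 dBu sits 16 dB over threshold.
At 2:1 the overshoot is divided by 2, leaving 8 dB above threshold.
Output = -8 + 8 = 0 dBu.

0 dBu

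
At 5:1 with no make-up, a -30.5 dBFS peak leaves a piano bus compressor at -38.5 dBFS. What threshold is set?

Input is 10 dB above T (since output overshoot × R = input overshoot: (-38.5 − T)·5 = -30.5 − T gives T = -40.5 dBFS).
Check: -40.5 + (-30.5 − (-40.5))/5 = -40.5 + 2 = -38.5 dBFS. ✓

-40.5 dBFS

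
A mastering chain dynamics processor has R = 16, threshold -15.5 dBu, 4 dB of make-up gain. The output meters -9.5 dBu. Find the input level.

16.5 dBu

Before make-up, the level was -9.5 − 4 = -13.5 dBu.
That's 2 dB above the -15.5 dBu threshold.
Before 16:1 compression the overshoot was 2 × 16 = 32 dB, so input = -15.5 + 32 = 16.5 dBu.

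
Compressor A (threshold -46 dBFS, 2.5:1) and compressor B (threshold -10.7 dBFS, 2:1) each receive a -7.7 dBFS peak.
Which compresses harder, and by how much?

A: 38.3 dB over, compressed to 15.32 dB over, so 22.98 dB of GR.
B: 3 dB over, compressed to 1.5 dB over, so 1.5 dB of GR.
A reduces 21.48 dB more.

A, by 21.48 dB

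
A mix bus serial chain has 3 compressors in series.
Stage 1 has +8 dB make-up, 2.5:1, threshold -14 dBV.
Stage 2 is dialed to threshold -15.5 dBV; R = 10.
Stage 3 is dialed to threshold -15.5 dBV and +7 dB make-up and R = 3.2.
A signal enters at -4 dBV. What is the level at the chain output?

Stage 1: overshoot 10 dB → 10/2.5 = 4 dB → -10 dBV; +8 dB make-up → -2 dBV.
Stage 2: -2 dBV is 13.5 dB over -15.5 dBV; at 10:1 that becomes 1.35 dB over, giving -14.15 dBV.
Stage 3: -14.15 dBV is 1.35 dB over -15.5 dBV; at 3.2:1 that becomes 0.421875 dB over, giving -15.078125 dBV; +7 dB make-up → -8.078125 dBV.

-8.078125 dBV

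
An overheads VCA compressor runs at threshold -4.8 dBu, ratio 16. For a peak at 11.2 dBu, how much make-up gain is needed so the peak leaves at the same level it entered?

Without make-up, output = threshold + overshoot/16 = -4.8 + 1 = -3.8 dBu.
Gap to target: 15 dB.

15 dB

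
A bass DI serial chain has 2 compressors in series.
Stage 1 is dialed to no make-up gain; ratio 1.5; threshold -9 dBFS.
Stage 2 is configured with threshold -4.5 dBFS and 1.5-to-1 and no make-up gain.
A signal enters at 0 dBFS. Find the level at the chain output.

Stage 1: 0 dBFS is 9 dB over -9 dBFS; at 1.5:1 that becomes 6 dB over, giving -3 dBFS.
Stage 2: overshoot 1.5 dB → 1.5/1.5 = 1 dB → -3.5 dBFS.

-3.5 dBFS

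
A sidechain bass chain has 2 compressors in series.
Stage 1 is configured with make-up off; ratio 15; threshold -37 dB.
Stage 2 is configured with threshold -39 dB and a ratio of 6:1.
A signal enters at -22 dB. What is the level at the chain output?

-38.5 dB

Stage 1: -22 dB is 15 dB over -37 dB; at 15:1 that becomes 1 dB over, giving -36 dB.
Stage 2: 3 dB above -39 dB, reduced 6:1 to 0.5 dB above → -38.5 dB.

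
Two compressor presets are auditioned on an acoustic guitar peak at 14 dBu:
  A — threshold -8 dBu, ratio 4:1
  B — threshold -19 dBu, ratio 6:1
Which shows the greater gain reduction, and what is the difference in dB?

B, by 11 dB

A: overshoot 22 dB → output overshoot 5.5 dB → GR 16.5 dB.
B: overshoot 33 dB → output overshoot 5.5 dB → GR 27.5 dB.
B reduces 11 dB more.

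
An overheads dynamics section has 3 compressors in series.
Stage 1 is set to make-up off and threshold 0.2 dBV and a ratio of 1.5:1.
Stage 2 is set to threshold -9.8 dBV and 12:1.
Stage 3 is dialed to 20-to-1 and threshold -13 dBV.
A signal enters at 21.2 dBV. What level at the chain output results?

-12.74 dBV

Stage 1: 21 dB above 0.2 dBV, reduced 1.5:1 to 14 dB above → 14.2 dBV.
Stage 2: 14.2 dBV is 24 dB over -9.8 dBV; at 12:1 that becomes 2 dB over, giving -7.8 dBV.
Stage 3: overshoot 5.2 dB → 5.2/20 = 0.26 dB → -12.74 dBV.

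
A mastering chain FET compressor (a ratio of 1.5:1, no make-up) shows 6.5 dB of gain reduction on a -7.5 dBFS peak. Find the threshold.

Input is 19.5 dB above T (since output overshoot × R = input overshoot: (-14 − T)·1.5 = -7.5 − T gives T = -27 dBFS).
Check: -27 + (-7.5 − (-27))/1.5 = -27 + 13 = -14 dBFS. ✓

-27 dBFS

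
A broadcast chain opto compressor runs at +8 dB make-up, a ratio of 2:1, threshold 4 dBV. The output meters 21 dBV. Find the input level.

22 dBV

Before make-up, the level was 21 − 8 = 13 dBV.
Post-compression overshoot = 13 − 4 = 9 dB.
Before 2:1 compression the overshoot was 9 × 2 = 18 dB, so input = 4 + 18 = 22 dBV.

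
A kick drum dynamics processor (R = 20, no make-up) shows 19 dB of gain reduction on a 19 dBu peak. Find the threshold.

Input is 20 dB above T (since output overshoot × R = input overshoot: (0 − T)·20 = 19 − T gives T = -1 dBu).
Check: -1 + (19 − (-1))/20 = -1 + 1 = 0 dBu. ✓

-1 dBu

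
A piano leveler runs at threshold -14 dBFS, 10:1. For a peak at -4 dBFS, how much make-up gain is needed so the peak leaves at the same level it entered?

The peak compresses to -14 + 10/10 = -13 dBFS.
To reach -4 dBFS requires -4 − (-13) = 9 dB of make-up.

9 dB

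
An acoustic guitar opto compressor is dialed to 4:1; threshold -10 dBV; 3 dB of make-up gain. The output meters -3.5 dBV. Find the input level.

4 dBV

Remove make-up: -3.5 − 3 = -6.5 dBV.
Post-compression overshoot = -6.5 − (-10) = 3.5 dB.
Undo the ratio: input overshoot = 3.5 × 4 = 14 dB, giving input = 4 dBV.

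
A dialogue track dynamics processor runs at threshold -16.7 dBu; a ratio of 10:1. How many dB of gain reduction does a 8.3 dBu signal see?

22.5 dB

8.3 dBu exceeds the threshold by 25 dB.
A 10:1 ratio leaves 2.5 dB of that excess.
GR = overshoot in − overshoot out = 25 − 2.5 = 22.5 dB.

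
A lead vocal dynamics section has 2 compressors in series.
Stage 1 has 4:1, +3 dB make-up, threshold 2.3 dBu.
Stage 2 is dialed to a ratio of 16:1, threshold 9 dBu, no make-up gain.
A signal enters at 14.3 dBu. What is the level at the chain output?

8.3 dBu

Stage 1: 14.3 dBu is 12 dB over 2.3 dBu; at 4:1 that becomes 3 dB over, giving 5.3 dBu; +3 dB make-up → 8.3 dBu.
Stage 2: 8.3 dBu ≤ 9 dBu, so stage 2 doesn't engage; output 8.3 dBu.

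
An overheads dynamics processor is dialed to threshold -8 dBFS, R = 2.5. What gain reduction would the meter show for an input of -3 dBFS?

3 dB

The signal is 5 dB above threshold.
At 2.5:1, output sits 5/2.5 = 2 dB above threshold.
So the signal is attenuated by 5 − 2 = 3 dB.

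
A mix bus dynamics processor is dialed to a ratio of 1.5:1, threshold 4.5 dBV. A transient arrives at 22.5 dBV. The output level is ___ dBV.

The input is 18 dB above the 4.5 dBV threshold.
The 18 dB excess becomes 12 dB after 1.5:1 reduction.
Output = 4.5 + 12 = 16.5 dBV.

16.5 dBV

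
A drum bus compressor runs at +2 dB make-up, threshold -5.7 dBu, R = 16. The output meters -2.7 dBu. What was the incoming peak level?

Remove make-up: -2.7 − 2 = -4.7 dBu.
Post-compression overshoot = -4.7 − (-5.7) = 1 dB.
Undo the ratio: input overshoot = 1 × 16 = 16 dB, giving input = 10.3 dBu.

10.3 dBu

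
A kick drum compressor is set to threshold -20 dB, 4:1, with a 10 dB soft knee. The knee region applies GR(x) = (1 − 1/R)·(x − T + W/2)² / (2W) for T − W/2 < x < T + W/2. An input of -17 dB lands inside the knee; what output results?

x − T + W/2 = -17 − (-20) + 5 = 8.
GR = (1 − 1/4) × 8² / 20 = 0.75 × 64 / 20 = 2.4 dB.
Output = -17 − 2.4 = -19.4 dB.

-19.4 dB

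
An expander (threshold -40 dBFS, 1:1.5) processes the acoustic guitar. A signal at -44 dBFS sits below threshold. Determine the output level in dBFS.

-46 dBFS

The input is 4 dB below the -40 dBFS threshold.
A 1:1.5 expander multiplies undershoot by 1.5: 4 × 1.5 = 6 dB below threshold.
Output = -40 − 6 = -46 dBFS.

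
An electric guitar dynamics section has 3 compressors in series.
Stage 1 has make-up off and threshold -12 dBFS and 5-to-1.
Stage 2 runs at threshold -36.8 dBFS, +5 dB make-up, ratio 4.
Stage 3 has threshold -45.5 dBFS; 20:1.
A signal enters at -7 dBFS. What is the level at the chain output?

-44.4925 dBFS

Stage 1: -7 dBFS is 5 dB over -12 dBFS; at 5:1 that becomes 1 dB over, giving -11 dBFS.
Stage 2: overshoot 25.8 dB → 25.8/4 = 6.45 dB → -30.35 dBFS; +5 dB make-up → -25.35 dBFS.
Stage 3: overshoot 20.15 dB → 20.15/20 = 1.0075 dB → -44.4925 dBFS.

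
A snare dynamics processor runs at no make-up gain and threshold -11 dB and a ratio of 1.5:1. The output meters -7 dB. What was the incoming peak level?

The compressed level sits -7 − (-11) = 4 dB over threshold.
Before 1.5:1 compression the overshoot was 4 × 1.5 = 6 dB, so input = -11 + 6 = -5 dB.

-5 dB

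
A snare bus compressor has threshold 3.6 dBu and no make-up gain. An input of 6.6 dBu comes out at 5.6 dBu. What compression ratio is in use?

Input overshoot = 6.6 − 3.6 = 3 dB; output overshoot = 5.6 − 3.6 = 2 dB.
Ratio = 3 / 2 = 1.5.

1.5:1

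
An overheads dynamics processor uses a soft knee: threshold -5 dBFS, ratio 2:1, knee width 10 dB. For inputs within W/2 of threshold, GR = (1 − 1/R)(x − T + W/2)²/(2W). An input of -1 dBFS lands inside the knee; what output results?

-3.025 dBFS

x − T + W/2 = -1 − (-5) + 5 = 9.
GR = (1 − 1/2) × 9² / 20 = 0.5 × 81 / 20 = 2.025 dB.
Output = -1 − 2.025 = -3.025 dBFS.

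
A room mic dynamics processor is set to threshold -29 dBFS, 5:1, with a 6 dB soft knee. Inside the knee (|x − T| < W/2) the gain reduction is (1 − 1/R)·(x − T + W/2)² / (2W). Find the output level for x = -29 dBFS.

x − T + W/2 = -29 − (-29) + 3 = 3.
GR = (1 − 1/5) × 3² / 12 = 0.8 × 9 / 12 = 0.6 dB.
Output = -29 − 0.6 = -29.6 dBFS.

-29.6 dBFS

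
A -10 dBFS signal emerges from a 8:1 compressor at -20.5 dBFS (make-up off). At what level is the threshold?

Input is 12 dB above T (since output overshoot × R = input overshoot: (-20.5 − T)·8 = -10 − T gives T = -22 dBFS).
Check: -22 + (-10 − (-22))/8 = -22 + 1.5 = -20.5 dBFS. ✓

-22 dBFS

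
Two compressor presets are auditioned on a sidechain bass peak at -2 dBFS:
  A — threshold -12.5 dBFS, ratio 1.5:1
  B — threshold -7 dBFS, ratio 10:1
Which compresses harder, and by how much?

A: 10.5 dB over, compressed to 7 dB over, so 3.5 dB of GR.
B: 5 dB over, compressed to 0.5 dB over, so 4.5 dB of GR.
Difference: 1 dB in favour of B.

B, by 1 dB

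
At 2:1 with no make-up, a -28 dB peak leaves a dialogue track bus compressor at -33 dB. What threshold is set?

Input is 10 dB above T (since output overshoot × R = input overshoot: (-33 − T)·2 = -28 − T gives T = -38 dB).
Check: -38 + (-28 − (-38))/2 = -38 + 5 = -33 dB. ✓

-38 dB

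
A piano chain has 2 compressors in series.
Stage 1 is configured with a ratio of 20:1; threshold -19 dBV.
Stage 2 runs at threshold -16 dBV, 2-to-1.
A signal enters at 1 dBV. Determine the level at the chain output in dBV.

Stage 1: overshoot 20 dB → 20/20 = 1 dB → -18 dBV.
Stage 2: -18 dBV ≤ -16 dBV, so stage 2 doesn't engage; output -18 dBV.

-18 dBV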